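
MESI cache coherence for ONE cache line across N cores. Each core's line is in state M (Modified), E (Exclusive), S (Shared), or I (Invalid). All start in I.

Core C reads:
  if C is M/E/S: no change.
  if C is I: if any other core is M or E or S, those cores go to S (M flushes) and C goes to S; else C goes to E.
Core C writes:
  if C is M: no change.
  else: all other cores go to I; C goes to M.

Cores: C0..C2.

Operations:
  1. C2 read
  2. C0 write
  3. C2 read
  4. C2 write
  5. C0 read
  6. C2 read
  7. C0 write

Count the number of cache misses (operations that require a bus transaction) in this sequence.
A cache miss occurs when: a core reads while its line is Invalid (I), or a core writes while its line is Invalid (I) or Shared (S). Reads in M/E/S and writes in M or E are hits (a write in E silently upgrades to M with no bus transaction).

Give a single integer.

Op 1: C2 read [C2 read from I: no other sharers -> C2=E (exclusive)] -> [I,I,E] [MISS #1: read from I]
Op 2: C0 write [C0 write: invalidate ['C2=E'] -> C0=M] -> [M,I,I] [MISS #2: write from I]
Op 3: C2 read [C2 read from I: others=['C0=M'] -> C2=S, others downsized to S] -> [S,I,S] [MISS #3: read from I]
Op 4: C2 write [C2 write: invalidate ['C0=S'] -> C2=M] -> [I,I,M] [MISS #4: write from S]
Op 5: C0 read [C0 read from I: others=['C2=M'] -> C0=S, others downsized to S] -> [S,I,S] [MISS #5: read from I]
Op 6: C2 read [C2 read: already in S, no change] -> [S,I,S] [hit: read from S]
Op 7: C0 write [C0 write: invalidate ['C2=S'] -> C0=M] -> [M,I,I] [MISS #6: write from S]

Answer: 6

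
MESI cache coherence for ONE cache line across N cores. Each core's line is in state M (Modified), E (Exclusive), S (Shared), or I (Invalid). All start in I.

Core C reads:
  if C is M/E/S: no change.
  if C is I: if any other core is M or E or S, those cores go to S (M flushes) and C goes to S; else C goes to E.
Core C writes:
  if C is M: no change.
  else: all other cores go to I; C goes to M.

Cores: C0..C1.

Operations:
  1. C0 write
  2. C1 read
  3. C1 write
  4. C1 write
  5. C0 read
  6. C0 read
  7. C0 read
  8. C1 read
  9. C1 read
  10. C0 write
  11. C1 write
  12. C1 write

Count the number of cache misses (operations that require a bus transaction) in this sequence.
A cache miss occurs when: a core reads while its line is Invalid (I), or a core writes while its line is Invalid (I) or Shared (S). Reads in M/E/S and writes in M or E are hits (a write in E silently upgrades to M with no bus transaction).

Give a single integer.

Answer: 6

Derivation:
Op 1: C0 write [C0 write: invalidate none -> C0=M] -> [M,I] [MISS #1: write from I]
Op 2: C1 read [C1 read from I: others=['C0=M'] -> C1=S, others downsized to S] -> [S,S] [MISS #2: read from I]
Op 3: C1 write [C1 write: invalidate ['C0=S'] -> C1=M] -> [I,M] [MISS #3: write from S]
Op 4: C1 write [C1 write: already M (modified), no change] -> [I,M] [hit: write from M]
Op 5: C0 read [C0 read from I: others=['C1=M'] -> C0=S, others downsized to S] -> [S,S] [MISS #4: read from I]
Op 6: C0 read [C0 read: already in S, no change] -> [S,S] [hit: read from S]
Op 7: C0 read [C0 read: already in S, no change] -> [S,S] [hit: read from S]
Op 8: C1 read [C1 read: already in S, no change] -> [S,S] [hit: read from S]
Op 9: C1 read [C1 read: already in S, no change] -> [S,S] [hit: read from S]
Op 10: C0 write [C0 write: invalidate ['C1=S'] -> C0=M] -> [M,I] [MISS #5: write from S]
Op 11: C1 write [C1 write: invalidate ['C0=M'] -> C1=M] -> [I,M] [MISS #6: write from I]
Op 12: C1 write [C1 write: already M (modified), no change] -> [I,M] [hit: write from M]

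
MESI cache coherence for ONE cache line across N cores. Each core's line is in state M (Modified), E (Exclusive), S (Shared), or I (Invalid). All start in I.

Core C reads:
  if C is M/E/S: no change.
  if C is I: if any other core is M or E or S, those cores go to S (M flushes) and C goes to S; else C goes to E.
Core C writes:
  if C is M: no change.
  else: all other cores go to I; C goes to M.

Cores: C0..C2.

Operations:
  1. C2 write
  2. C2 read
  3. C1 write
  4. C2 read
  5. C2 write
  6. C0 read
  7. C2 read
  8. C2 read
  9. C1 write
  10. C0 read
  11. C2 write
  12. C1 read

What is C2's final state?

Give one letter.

Answer: S

Derivation:
Op 1: C2 write [C2 write: invalidate none -> C2=M] -> [I,I,M]
Op 2: C2 read [C2 read: already in M, no change] -> [I,I,M]
Op 3: C1 write [C1 write: invalidate ['C2=M'] -> C1=M] -> [I,M,I]
Op 4: C2 read [C2 read from I: others=['C1=M'] -> C2=S, others downsized to S] -> [I,S,S]
Op 5: C2 write [C2 write: invalidate ['C1=S'] -> C2=M] -> [I,I,M]
Op 6: C0 read [C0 read from I: others=['C2=M'] -> C0=S, others downsized to S] -> [S,I,S]
Op 7: C2 read [C2 read: already in S, no change] -> [S,I,S]
Op 8: C2 read [C2 read: already in S, no change] -> [S,I,S]
Op 9: C1 write [C1 write: invalidate ['C0=S', 'C2=S'] -> C1=M] -> [I,M,I]
Op 10: C0 read [C0 read from I: others=['C1=M'] -> C0=S, others downsized to S] -> [S,S,I]
Op 11: C2 write [C2 write: invalidate ['C0=S', 'C1=S'] -> C2=M] -> [I,I,M]
Op 12: C1 read [C1 read from I: others=['C2=M'] -> C1=S, others downsized to S] -> [I,S,S]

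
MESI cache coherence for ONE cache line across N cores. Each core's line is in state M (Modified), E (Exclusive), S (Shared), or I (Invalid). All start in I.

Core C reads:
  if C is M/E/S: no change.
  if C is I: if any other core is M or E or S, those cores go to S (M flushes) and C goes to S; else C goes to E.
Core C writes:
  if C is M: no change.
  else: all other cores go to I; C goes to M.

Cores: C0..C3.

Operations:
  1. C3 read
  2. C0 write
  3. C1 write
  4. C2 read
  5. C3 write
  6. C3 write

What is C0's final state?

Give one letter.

Answer: I

Derivation:
Op 1: C3 read [C3 read from I: no other sharers -> C3=E (exclusive)] -> [I,I,I,E]
Op 2: C0 write [C0 write: invalidate ['C3=E'] -> C0=M] -> [M,I,I,I]
Op 3: C1 write [C1 write: invalidate ['C0=M'] -> C1=M] -> [I,M,I,I]
Op 4: C2 read [C2 read from I: others=['C1=M'] -> C2=S, others downsized to S] -> [I,S,S,I]
Op 5: C3 write [C3 write: invalidate ['C1=S', 'C2=S'] -> C3=M] -> [I,I,I,M]
Op 6: C3 write [C3 write: already M (modified), no change] -> [I,I,I,M]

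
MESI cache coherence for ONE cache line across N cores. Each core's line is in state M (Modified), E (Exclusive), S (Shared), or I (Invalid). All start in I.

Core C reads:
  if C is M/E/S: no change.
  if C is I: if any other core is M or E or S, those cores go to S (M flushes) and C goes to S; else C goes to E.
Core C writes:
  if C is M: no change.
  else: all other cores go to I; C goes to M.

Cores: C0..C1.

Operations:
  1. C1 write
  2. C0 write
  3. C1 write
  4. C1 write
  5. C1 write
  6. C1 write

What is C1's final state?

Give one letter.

Answer: M

Derivation:
Op 1: C1 write [C1 write: invalidate none -> C1=M] -> [I,M]
Op 2: C0 write [C0 write: invalidate ['C1=M'] -> C0=M] -> [M,I]
Op 3: C1 write [C1 write: invalidate ['C0=M'] -> C1=M] -> [I,M]
Op 4: C1 write [C1 write: already M (modified), no change] -> [I,M]
Op 5: C1 write [C1 write: already M (modified), no change] -> [I,M]
Op 6: C1 write [C1 write: already M (modified), no change] -> [I,M]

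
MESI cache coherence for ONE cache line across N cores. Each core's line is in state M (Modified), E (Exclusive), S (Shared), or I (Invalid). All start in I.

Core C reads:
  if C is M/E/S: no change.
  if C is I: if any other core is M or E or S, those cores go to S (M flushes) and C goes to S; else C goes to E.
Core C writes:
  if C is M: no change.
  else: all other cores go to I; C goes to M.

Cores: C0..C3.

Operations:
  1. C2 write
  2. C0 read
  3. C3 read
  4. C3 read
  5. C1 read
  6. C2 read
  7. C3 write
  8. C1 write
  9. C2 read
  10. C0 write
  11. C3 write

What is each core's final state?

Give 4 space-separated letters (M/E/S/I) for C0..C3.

Answer: I I I M

Derivation:
Op 1: C2 write [C2 write: invalidate none -> C2=M] -> [I,I,M,I]
Op 2: C0 read [C0 read from I: others=['C2=M'] -> C0=S, others downsized to S] -> [S,I,S,I]
Op 3: C3 read [C3 read from I: others=['C0=S', 'C2=S'] -> C3=S, others downsized to S] -> [S,I,S,S]
Op 4: C3 read [C3 read: already in S, no change] -> [S,I,S,S]
Op 5: C1 read [C1 read from I: others=['C0=S', 'C2=S', 'C3=S'] -> C1=S, others downsized to S] -> [S,S,S,S]
Op 6: C2 read [C2 read: already in S, no change] -> [S,S,S,S]
Op 7: C3 write [C3 write: invalidate ['C0=S', 'C1=S', 'C2=S'] -> C3=M] -> [I,I,I,M]
Op 8: C1 write [C1 write: invalidate ['C3=M'] -> C1=M] -> [I,M,I,I]
Op 9: C2 read [C2 read from I: others=['C1=M'] -> C2=S, others downsized to S] -> [I,S,S,I]
Op 10: C0 write [C0 write: invalidate ['C1=S', 'C2=S'] -> C0=M] -> [M,I,I,I]
Op 11: C3 write [C3 write: invalidate ['C0=M'] -> C3=M] -> [I,I,I,M]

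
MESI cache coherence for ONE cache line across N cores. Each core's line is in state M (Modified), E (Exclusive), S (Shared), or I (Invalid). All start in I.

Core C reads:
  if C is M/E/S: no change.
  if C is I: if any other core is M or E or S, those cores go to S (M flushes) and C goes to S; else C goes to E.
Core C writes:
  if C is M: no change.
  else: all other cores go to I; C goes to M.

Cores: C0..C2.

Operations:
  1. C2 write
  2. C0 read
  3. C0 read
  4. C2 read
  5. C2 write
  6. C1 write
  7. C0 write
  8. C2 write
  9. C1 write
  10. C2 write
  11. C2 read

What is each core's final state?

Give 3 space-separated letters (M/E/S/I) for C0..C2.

Op 1: C2 write [C2 write: invalidate none -> C2=M] -> [I,I,M]
Op 2: C0 read [C0 read from I: others=['C2=M'] -> C0=S, others downsized to S] -> [S,I,S]
Op 3: C0 read [C0 read: already in S, no change] -> [S,I,S]
Op 4: C2 read [C2 read: already in S, no change] -> [S,I,S]
Op 5: C2 write [C2 write: invalidate ['C0=S'] -> C2=M] -> [I,I,M]
Op 6: C1 write [C1 write: invalidate ['C2=M'] -> C1=M] -> [I,M,I]
Op 7: C0 write [C0 write: invalidate ['C1=M'] -> C0=M] -> [M,I,I]
Op 8: C2 write [C2 write: invalidate ['C0=M'] -> C2=M] -> [I,I,M]
Op 9: C1 write [C1 write: invalidate ['C2=M'] -> C1=M] -> [I,M,I]
Op 10: C2 write [C2 write: invalidate ['C1=M'] -> C2=M] -> [I,I,M]
Op 11: C2 read [C2 read: already in M, no change] -> [I,I,M]

Answer: I I M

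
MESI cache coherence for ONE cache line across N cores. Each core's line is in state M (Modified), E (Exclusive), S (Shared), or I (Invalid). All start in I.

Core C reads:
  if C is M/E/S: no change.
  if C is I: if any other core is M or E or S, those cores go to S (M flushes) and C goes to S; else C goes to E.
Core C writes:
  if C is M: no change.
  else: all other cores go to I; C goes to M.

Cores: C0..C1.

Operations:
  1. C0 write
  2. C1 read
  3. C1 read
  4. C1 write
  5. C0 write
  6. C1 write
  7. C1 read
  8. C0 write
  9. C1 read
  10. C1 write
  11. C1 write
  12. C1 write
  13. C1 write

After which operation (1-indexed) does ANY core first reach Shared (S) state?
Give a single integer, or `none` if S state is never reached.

Op 1: C0 write [C0 write: invalidate none -> C0=M] -> [M,I]
Op 2: C1 read [C1 read from I: others=['C0=M'] -> C1=S, others downsized to S] -> [S,S]
  -> First S state at op 2; remaining ops need not be traced.

Answer: 2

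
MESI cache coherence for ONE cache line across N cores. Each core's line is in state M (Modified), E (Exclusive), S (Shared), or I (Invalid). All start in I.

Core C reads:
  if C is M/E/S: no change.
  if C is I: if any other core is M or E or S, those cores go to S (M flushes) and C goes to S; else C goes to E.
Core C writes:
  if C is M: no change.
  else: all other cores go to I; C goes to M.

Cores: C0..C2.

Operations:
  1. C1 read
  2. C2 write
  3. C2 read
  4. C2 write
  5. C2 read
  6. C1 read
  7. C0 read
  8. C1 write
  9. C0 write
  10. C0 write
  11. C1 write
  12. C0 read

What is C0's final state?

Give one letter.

Answer: S

Derivation:
Op 1: C1 read [C1 read from I: no other sharers -> C1=E (exclusive)] -> [I,E,I]
Op 2: C2 write [C2 write: invalidate ['C1=E'] -> C2=M] -> [I,I,M]
Op 3: C2 read [C2 read: already in M, no change] -> [I,I,M]
Op 4: C2 write [C2 write: already M (modified), no change] -> [I,I,M]
Op 5: C2 read [C2 read: already in M, no change] -> [I,I,M]
Op 6: C1 read [C1 read from I: others=['C2=M'] -> C1=S, others downsized to S] -> [I,S,S]
Op 7: C0 read [C0 read from I: others=['C1=S', 'C2=S'] -> C0=S, others downsized to S] -> [S,S,S]
Op 8: C1 write [C1 write: invalidate ['C0=S', 'C2=S'] -> C1=M] -> [I,M,I]
Op 9: C0 write [C0 write: invalidate ['C1=M'] -> C0=M] -> [M,I,I]
Op 10: C0 write [C0 write: already M (modified), no change] -> [M,I,I]
Op 11: C1 write [C1 write: invalidate ['C0=M'] -> C1=M] -> [I,M,I]
Op 12: C0 read [C0 read from I: others=['C1=M'] -> C0=S, others downsized to S] -> [S,S,I]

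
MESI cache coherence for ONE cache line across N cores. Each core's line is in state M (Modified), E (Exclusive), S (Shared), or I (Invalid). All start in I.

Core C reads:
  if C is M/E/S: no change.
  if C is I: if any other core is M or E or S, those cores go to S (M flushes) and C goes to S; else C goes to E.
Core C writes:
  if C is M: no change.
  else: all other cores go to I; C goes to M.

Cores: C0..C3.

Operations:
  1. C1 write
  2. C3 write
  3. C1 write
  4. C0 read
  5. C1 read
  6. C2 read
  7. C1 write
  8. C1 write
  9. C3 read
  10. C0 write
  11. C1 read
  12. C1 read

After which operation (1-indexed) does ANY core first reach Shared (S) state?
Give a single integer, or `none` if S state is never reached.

Answer: 4

Derivation:
Op 1: C1 write [C1 write: invalidate none -> C1=M] -> [I,M,I,I]
Op 2: C3 write [C3 write: invalidate ['C1=M'] -> C3=M] -> [I,I,I,M]
Op 3: C1 write [C1 write: invalidate ['C3=M'] -> C1=M] -> [I,M,I,I]
Op 4: C0 read [C0 read from I: others=['C1=M'] -> C0=S, others downsized to S] -> [S,S,I,I]
  -> First S state at op 4; remaining ops need not be traced.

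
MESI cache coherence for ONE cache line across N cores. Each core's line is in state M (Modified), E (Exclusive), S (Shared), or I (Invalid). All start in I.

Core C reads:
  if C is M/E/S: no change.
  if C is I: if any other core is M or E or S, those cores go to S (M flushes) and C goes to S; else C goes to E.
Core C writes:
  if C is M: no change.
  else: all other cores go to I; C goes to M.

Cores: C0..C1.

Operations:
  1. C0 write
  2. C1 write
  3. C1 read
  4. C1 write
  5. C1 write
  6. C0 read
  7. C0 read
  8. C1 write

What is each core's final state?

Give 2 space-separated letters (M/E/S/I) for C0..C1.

Answer: I M

Derivation:
Op 1: C0 write [C0 write: invalidate none -> C0=M] -> [M,I]
Op 2: C1 write [C1 write: invalidate ['C0=M'] -> C1=M] -> [I,M]
Op 3: C1 read [C1 read: already in M, no change] -> [I,M]
Op 4: C1 write [C1 write: already M (modified), no change] -> [I,M]
Op 5: C1 write [C1 write: already M (modified), no change] -> [I,M]
Op 6: C0 read [C0 read from I: others=['C1=M'] -> C0=S, others downsized to S] -> [S,S]
Op 7: C0 read [C0 read: already in S, no change] -> [S,S]
Op 8: C1 write [C1 write: invalidate ['C0=S'] -> C1=M] -> [I,M]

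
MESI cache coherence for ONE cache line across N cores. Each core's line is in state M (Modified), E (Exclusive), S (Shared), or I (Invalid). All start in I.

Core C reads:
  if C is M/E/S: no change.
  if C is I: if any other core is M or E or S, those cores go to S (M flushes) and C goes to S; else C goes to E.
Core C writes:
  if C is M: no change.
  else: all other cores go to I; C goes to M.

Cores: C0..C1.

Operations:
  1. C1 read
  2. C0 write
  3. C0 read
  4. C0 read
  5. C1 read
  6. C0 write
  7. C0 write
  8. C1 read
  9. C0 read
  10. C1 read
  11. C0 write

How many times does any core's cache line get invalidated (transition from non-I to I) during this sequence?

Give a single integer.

Answer: 3

Derivation:
Op 1: C1 read [C1 read from I: no other sharers -> C1=E (exclusive)] -> [I,E] (invalidations this op: 0; running total: 0)
Op 2: C0 write [C0 write: invalidate ['C1=E'] -> C0=M] -> [M,I] (invalidations this op: 1; running total: 1)
Op 3: C0 read [C0 read: already in M, no change] -> [M,I] (invalidations this op: 0; running total: 1)
Op 4: C0 read [C0 read: already in M, no change] -> [M,I] (invalidations this op: 0; running total: 1)
Op 5: C1 read [C1 read from I: others=['C0=M'] -> C1=S, others downsized to S] -> [S,S] (invalidations this op: 0; running total: 1)
Op 6: C0 write [C0 write: invalidate ['C1=S'] -> C0=M] -> [M,I] (invalidations this op: 1; running total: 2)
Op 7: C0 write [C0 write: already M (modified), no change] -> [M,I] (invalidations this op: 0; running total: 2)
Op 8: C1 read [C1 read from I: others=['C0=M'] -> C1=S, others downsized to S] -> [S,S] (invalidations this op: 0; running total: 2)
Op 9: C0 read [C0 read: already in S, no change] -> [S,S] (invalidations this op: 0; running total: 2)
Op 10: C1 read [C1 read: already in S, no change] -> [S,S] (invalidations this op: 0; running total: 2)
Op 11: C0 write [C0 write: invalidate ['C1=S'] -> C0=M] -> [M,I] (invalidations this op: 1; running total: 3)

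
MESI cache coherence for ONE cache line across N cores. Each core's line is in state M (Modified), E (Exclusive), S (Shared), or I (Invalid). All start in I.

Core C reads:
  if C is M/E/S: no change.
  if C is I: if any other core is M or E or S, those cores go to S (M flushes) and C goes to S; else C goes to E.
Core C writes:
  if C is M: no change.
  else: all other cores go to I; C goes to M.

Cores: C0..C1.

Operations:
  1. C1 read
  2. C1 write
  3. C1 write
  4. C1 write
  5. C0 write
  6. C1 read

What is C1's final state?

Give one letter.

Answer: S

Derivation:
Op 1: C1 read [C1 read from I: no other sharers -> C1=E (exclusive)] -> [I,E]
Op 2: C1 write [C1 write: invalidate none -> C1=M] -> [I,M]
Op 3: C1 write [C1 write: already M (modified), no change] -> [I,M]
Op 4: C1 write [C1 write: already M (modified), no change] -> [I,M]
Op 5: C0 write [C0 write: invalidate ['C1=M'] -> C0=M] -> [M,I]
Op 6: C1 read [C1 read from I: others=['C0=M'] -> C1=S, others downsized to S] -> [S,S]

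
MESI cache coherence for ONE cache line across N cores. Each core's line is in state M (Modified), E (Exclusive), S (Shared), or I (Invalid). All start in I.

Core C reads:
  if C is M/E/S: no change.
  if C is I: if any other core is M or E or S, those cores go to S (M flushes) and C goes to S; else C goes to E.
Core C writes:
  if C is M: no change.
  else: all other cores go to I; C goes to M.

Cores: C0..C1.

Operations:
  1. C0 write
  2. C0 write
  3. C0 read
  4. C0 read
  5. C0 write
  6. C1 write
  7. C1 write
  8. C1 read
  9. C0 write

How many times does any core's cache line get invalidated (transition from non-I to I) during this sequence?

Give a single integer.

Answer: 2

Derivation:
Op 1: C0 write [C0 write: invalidate none -> C0=M] -> [M,I] (invalidations this op: 0; running total: 0)
Op 2: C0 write [C0 write: already M (modified), no change] -> [M,I] (invalidations this op: 0; running total: 0)
Op 3: C0 read [C0 read: already in M, no change] -> [M,I] (invalidations this op: 0; running total: 0)
Op 4: C0 read [C0 read: already in M, no change] -> [M,I] (invalidations this op: 0; running total: 0)
Op 5: C0 write [C0 write: already M (modified), no change] -> [M,I] (invalidations this op: 0; running total: 0)
Op 6: C1 write [C1 write: invalidate ['C0=M'] -> C1=M] -> [I,M] (invalidations this op: 1; running total: 1)
Op 7: C1 write [C1 write: already M (modified), no change] -> [I,M] (invalidations this op: 0; running total: 1)
Op 8: C1 read [C1 read: already in M, no change] -> [I,M] (invalidations this op: 0; running total: 1)
Op 9: C0 write [C0 write: invalidate ['C1=M'] -> C0=M] -> [M,I] (invalidations this op: 1; running total: 2)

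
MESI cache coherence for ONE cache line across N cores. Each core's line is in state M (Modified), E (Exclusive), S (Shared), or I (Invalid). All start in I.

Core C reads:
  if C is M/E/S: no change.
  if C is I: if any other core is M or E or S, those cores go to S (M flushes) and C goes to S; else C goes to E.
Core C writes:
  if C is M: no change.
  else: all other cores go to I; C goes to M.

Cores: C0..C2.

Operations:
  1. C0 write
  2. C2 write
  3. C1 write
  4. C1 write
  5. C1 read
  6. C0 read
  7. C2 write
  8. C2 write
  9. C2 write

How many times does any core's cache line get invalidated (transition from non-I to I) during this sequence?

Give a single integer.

Op 1: C0 write [C0 write: invalidate none -> C0=M] -> [M,I,I] (invalidations this op: 0; running total: 0)
Op 2: C2 write [C2 write: invalidate ['C0=M'] -> C2=M] -> [I,I,M] (invalidations this op: 1; running total: 1)
Op 3: C1 write [C1 write: invalidate ['C2=M'] -> C1=M] -> [I,M,I] (invalidations this op: 1; running total: 2)
Op 4: C1 write [C1 write: already M (modified), no change] -> [I,M,I] (invalidations this op: 0; running total: 2)
Op 5: C1 read [C1 read: already in M, no change] -> [I,M,I] (invalidations this op: 0; running total: 2)
Op 6: C0 read [C0 read from I: others=['C1=M'] -> C0=S, others downsized to S] -> [S,S,I] (invalidations this op: 0; running total: 2)
Op 7: C2 write [C2 write: invalidate ['C0=S', 'C1=S'] -> C2=M] -> [I,I,M] (invalidations this op: 2; running total: 4)
Op 8: C2 write [C2 write: already M (modified), no change] -> [I,I,M] (invalidations this op: 0; running total: 4)
Op 9: C2 write [C2 write: already M (modified), no change] -> [I,I,M] (invalidations this op: 0; running total: 4)

Answer: 4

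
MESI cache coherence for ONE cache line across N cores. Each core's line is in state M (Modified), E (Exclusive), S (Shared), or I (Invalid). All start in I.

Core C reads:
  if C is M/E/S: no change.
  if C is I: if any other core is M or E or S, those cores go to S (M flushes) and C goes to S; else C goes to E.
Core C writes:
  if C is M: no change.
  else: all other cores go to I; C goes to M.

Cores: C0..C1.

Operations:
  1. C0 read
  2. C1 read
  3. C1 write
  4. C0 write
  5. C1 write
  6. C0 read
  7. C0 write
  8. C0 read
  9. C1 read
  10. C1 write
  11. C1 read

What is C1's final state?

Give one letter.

Op 1: C0 read [C0 read from I: no other sharers -> C0=E (exclusive)] -> [E,I]
Op 2: C1 read [C1 read from I: others=['C0=E'] -> C1=S, others downsized to S] -> [S,S]
Op 3: C1 write [C1 write: invalidate ['C0=S'] -> C1=M] -> [I,M]
Op 4: C0 write [C0 write: invalidate ['C1=M'] -> C0=M] -> [M,I]
Op 5: C1 write [C1 write: invalidate ['C0=M'] -> C1=M] -> [I,M]
Op 6: C0 read [C0 read from I: others=['C1=M'] -> C0=S, others downsized to S] -> [S,S]
Op 7: C0 write [C0 write: invalidate ['C1=S'] -> C0=M] -> [M,I]
Op 8: C0 read [C0 read: already in M, no change] -> [M,I]
Op 9: C1 read [C1 read from I: others=['C0=M'] -> C1=S, others downsized to S] -> [S,S]
Op 10: C1 write [C1 write: invalidate ['C0=S'] -> C1=M] -> [I,M]
Op 11: C1 read [C1 read: already in M, no change] -> [I,M]

Answer: M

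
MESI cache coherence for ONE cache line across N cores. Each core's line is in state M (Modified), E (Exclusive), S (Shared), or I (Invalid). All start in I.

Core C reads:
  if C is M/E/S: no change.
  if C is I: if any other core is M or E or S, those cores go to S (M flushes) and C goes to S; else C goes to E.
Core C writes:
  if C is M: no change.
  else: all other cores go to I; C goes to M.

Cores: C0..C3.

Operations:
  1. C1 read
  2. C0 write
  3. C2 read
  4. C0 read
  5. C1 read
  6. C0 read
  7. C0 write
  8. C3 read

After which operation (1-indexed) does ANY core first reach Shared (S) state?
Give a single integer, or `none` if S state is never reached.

Answer: 3

Derivation:
Op 1: C1 read [C1 read from I: no other sharers -> C1=E (exclusive)] -> [I,E,I,I]
Op 2: C0 write [C0 write: invalidate ['C1=E'] -> C0=M] -> [M,I,I,I]
Op 3: C2 read [C2 read from I: others=['C0=M'] -> C2=S, others downsized to S] -> [S,I,S,I]
  -> First S state at op 3; remaining ops need not be traced.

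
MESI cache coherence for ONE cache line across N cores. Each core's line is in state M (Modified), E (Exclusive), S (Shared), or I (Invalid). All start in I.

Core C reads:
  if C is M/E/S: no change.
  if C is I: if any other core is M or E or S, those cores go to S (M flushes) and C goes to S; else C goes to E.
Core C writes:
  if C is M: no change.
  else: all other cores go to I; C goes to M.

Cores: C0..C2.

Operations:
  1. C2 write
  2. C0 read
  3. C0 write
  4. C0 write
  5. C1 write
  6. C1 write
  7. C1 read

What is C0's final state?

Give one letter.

Op 1: C2 write [C2 write: invalidate none -> C2=M] -> [I,I,M]
Op 2: C0 read [C0 read from I: others=['C2=M'] -> C0=S, others downsized to S] -> [S,I,S]
Op 3: C0 write [C0 write: invalidate ['C2=S'] -> C0=M] -> [M,I,I]
Op 4: C0 write [C0 write: already M (modified), no change] -> [M,I,I]
Op 5: C1 write [C1 write: invalidate ['C0=M'] -> C1=M] -> [I,M,I]
Op 6: C1 write [C1 write: already M (modified), no change] -> [I,M,I]
Op 7: C1 read [C1 read: already in M, no change] -> [I,M,I]

Answer: I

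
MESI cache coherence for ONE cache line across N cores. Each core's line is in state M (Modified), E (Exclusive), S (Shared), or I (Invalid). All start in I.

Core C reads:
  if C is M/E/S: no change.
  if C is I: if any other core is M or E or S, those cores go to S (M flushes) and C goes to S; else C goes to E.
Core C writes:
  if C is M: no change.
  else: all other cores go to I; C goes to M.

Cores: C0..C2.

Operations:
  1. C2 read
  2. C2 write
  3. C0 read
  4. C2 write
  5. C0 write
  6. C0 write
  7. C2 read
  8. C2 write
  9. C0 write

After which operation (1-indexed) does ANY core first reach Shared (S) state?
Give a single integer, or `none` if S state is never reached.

Answer: 3

Derivation:
Op 1: C2 read [C2 read from I: no other sharers -> C2=E (exclusive)] -> [I,I,E]
Op 2: C2 write [C2 write: invalidate none -> C2=M] -> [I,I,M]
Op 3: C0 read [C0 read from I: others=['C2=M'] -> C0=S, others downsized to S] -> [S,I,S]
  -> First S state at op 3; remaining ops need not be traced.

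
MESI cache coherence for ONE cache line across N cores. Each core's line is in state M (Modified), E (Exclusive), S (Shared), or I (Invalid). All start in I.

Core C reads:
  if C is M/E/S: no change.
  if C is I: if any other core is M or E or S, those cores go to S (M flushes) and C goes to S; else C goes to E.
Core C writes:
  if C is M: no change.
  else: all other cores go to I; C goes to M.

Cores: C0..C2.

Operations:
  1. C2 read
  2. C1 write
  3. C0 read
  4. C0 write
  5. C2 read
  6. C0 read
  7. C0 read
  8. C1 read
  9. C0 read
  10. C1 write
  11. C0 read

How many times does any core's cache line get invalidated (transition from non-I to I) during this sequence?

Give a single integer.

Answer: 4

Derivation:
Op 1: C2 read [C2 read from I: no other sharers -> C2=E (exclusive)] -> [I,I,E] (invalidations this op: 0; running total: 0)
Op 2: C1 write [C1 write: invalidate ['C2=E'] -> C1=M] -> [I,M,I] (invalidations this op: 1; running total: 1)
Op 3: C0 read [C0 read from I: others=['C1=M'] -> C0=S, others downsized to S] -> [S,S,I] (invalidations this op: 0; running total: 1)
Op 4: C0 write [C0 write: invalidate ['C1=S'] -> C0=M] -> [M,I,I] (invalidations this op: 1; running total: 2)
Op 5: C2 read [C2 read from I: others=['C0=M'] -> C2=S, others downsized to S] -> [S,I,S] (invalidations this op: 0; running total: 2)
Op 6: C0 read [C0 read: already in S, no change] -> [S,I,S] (invalidations this op: 0; running total: 2)
Op 7: C0 read [C0 read: already in S, no change] -> [S,I,S] (invalidations this op: 0; running total: 2)
Op 8: C1 read [C1 read from I: others=['C0=S', 'C2=S'] -> C1=S, others downsized to S] -> [S,S,S] (invalidations this op: 0; running total: 2)
Op 9: C0 read [C0 read: already in S, no change] -> [S,S,S] (invalidations this op: 0; running total: 2)
Op 10: C1 write [C1 write: invalidate ['C0=S', 'C2=S'] -> C1=M] -> [I,M,I] (invalidations this op: 2; running total: 4)
Op 11: C0 read [C0 read from I: others=['C1=M'] -> C0=S, others downsized to S] -> [S,S,I] (invalidations this op: 0; running total: 4)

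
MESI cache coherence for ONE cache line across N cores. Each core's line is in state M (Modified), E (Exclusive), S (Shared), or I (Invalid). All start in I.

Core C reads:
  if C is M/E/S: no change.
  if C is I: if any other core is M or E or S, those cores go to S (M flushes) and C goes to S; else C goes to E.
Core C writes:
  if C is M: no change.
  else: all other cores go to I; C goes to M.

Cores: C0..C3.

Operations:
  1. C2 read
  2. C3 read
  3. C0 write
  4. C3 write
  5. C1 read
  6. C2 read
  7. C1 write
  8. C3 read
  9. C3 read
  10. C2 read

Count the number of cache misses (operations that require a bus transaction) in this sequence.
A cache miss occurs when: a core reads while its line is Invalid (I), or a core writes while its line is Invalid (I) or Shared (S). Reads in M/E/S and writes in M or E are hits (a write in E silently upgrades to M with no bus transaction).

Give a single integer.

Op 1: C2 read [C2 read from I: no other sharers -> C2=E (exclusive)] -> [I,I,E,I] [MISS #1: read from I]
Op 2: C3 read [C3 read from I: others=['C2=E'] -> C3=S, others downsized to S] -> [I,I,S,S] [MISS #2: read from I]
Op 3: C0 write [C0 write: invalidate ['C2=S', 'C3=S'] -> C0=M] -> [M,I,I,I] [MISS #3: write from I]
Op 4: C3 write [C3 write: invalidate ['C0=M'] -> C3=M] -> [I,I,I,M] [MISS #4: write from I]
Op 5: C1 read [C1 read from I: others=['C3=M'] -> C1=S, others downsized to S] -> [I,S,I,S] [MISS #5: read from I]
Op 6: C2 read [C2 read from I: others=['C1=S', 'C3=S'] -> C2=S, others downsized to S] -> [I,S,S,S] [MISS #6: read from I]
Op 7: C1 write [C1 write: invalidate ['C2=S', 'C3=S'] -> C1=M] -> [I,M,I,I] [MISS #7: write from S]
Op 8: C3 read [C3 read from I: others=['C1=M'] -> C3=S, others downsized to S] -> [I,S,I,S] [MISS #8: read from I]
Op 9: C3 read [C3 read: already in S, no change] -> [I,S,I,S] [hit: read from S]
Op 10: C2 read [C2 read from I: others=['C1=S', 'C3=S'] -> C2=S, others downsized to S] -> [I,S,S,S] [MISS #9: read from I]

Answer: 9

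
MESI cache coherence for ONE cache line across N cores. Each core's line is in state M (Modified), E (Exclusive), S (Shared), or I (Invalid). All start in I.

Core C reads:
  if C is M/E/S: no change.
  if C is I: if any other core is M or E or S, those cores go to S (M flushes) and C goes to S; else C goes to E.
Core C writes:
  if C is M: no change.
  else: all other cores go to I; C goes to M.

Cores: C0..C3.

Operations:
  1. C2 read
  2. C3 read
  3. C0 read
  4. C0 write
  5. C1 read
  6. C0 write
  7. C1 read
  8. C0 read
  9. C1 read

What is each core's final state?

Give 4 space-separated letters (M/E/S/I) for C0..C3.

Op 1: C2 read [C2 read from I: no other sharers -> C2=E (exclusive)] -> [I,I,E,I]
Op 2: C3 read [C3 read from I: others=['C2=E'] -> C3=S, others downsized to S] -> [I,I,S,S]
Op 3: C0 read [C0 read from I: others=['C2=S', 'C3=S'] -> C0=S, others downsized to S] -> [S,I,S,S]
Op 4: C0 write [C0 write: invalidate ['C2=S', 'C3=S'] -> C0=M] -> [M,I,I,I]
Op 5: C1 read [C1 read from I: others=['C0=M'] -> C1=S, others downsized to S] -> [S,S,I,I]
Op 6: C0 write [C0 write: invalidate ['C1=S'] -> C0=M] -> [M,I,I,I]
Op 7: C1 read [C1 read from I: others=['C0=M'] -> C1=S, others downsized to S] -> [S,S,I,I]
Op 8: C0 read [C0 read: already in S, no change] -> [S,S,I,I]
Op 9: C1 read [C1 read: already in S, no change] -> [S,S,I,I]

Answer: S S I I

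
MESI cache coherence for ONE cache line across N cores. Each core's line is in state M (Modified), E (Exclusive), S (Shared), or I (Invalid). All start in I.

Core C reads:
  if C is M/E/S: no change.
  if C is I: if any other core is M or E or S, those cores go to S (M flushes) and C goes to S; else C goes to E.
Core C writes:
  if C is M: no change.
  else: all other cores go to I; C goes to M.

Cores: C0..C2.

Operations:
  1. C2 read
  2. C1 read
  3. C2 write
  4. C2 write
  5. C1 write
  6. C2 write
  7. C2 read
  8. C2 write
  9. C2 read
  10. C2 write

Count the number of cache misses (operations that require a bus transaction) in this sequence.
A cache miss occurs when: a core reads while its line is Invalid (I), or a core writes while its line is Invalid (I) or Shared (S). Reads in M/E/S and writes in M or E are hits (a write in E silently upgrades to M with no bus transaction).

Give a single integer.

Answer: 5

Derivation:
Op 1: C2 read [C2 read from I: no other sharers -> C2=E (exclusive)] -> [I,I,E] [MISS #1: read from I]
Op 2: C1 read [C1 read from I: others=['C2=E'] -> C1=S, others downsized to S] -> [I,S,S] [MISS #2: read from I]
Op 3: C2 write [C2 write: invalidate ['C1=S'] -> C2=M] -> [I,I,M] [MISS #3: write from S]
Op 4: C2 write [C2 write: already M (modified), no change] -> [I,I,M] [hit: write from M]
Op 5: C1 write [C1 write: invalidate ['C2=M'] -> C1=M] -> [I,M,I] [MISS #4: write from I]
Op 6: C2 write [C2 write: invalidate ['C1=M'] -> C2=M] -> [I,I,M] [MISS #5: write from I]
Op 7: C2 read [C2 read: already in M, no change] -> [I,I,M] [hit: read from M]
Op 8: C2 write [C2 write: already M (modified), no change] -> [I,I,M] [hit: write from M]
Op 9: C2 read [C2 read: already in M, no change] -> [I,I,M] [hit: read from M]
Op 10: C2 write [C2 write: already M (modified), no change] -> [I,I,M] [hit: write from M]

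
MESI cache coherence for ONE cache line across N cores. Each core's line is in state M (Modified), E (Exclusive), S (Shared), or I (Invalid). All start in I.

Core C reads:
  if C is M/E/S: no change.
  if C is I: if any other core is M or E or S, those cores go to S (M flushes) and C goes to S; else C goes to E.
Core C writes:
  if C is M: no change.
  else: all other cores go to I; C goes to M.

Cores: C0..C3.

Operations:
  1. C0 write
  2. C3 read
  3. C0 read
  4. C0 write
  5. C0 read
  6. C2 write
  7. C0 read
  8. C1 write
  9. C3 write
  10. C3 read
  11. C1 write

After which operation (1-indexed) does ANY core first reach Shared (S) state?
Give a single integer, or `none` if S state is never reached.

Answer: 2

Derivation:
Op 1: C0 write [C0 write: invalidate none -> C0=M] -> [M,I,I,I]
Op 2: C3 read [C3 read from I: others=['C0=M'] -> C3=S, others downsized to S] -> [S,I,I,S]
  -> First S state at op 2; remaining ops need not be traced.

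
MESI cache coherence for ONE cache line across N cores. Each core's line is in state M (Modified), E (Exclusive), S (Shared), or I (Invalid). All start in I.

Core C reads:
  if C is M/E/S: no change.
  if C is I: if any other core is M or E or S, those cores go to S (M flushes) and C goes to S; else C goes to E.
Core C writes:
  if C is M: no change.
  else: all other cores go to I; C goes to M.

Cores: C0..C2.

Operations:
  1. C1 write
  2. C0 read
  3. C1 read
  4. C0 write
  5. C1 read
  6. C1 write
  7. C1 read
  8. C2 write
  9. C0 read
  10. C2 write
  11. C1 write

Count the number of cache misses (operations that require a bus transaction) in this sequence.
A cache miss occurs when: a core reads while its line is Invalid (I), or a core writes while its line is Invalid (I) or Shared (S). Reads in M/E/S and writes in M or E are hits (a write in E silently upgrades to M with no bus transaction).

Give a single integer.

Answer: 9

Derivation:
Op 1: C1 write [C1 write: invalidate none -> C1=M] -> [I,M,I] [MISS #1: write from I]
Op 2: C0 read [C0 read from I: others=['C1=M'] -> C0=S, others downsized to S] -> [S,S,I] [MISS #2: read from I]
Op 3: C1 read [C1 read: already in S, no change] -> [S,S,I] [hit: read from S]
Op 4: C0 write [C0 write: invalidate ['C1=S'] -> C0=M] -> [M,I,I] [MISS #3: write from S]
Op 5: C1 read [C1 read from I: others=['C0=M'] -> C1=S, others downsized to S] -> [S,S,I] [MISS #4: read from I]
Op 6: C1 write [C1 write: invalidate ['C0=S'] -> C1=M] -> [I,M,I] [MISS #5: write from S]
Op 7: C1 read [C1 read: already in M, no change] -> [I,M,I] [hit: read from M]
Op 8: C2 write [C2 write: invalidate ['C1=M'] -> C2=M] -> [I,I,M] [MISS #6: write from I]
Op 9: C0 read [C0 read from I: others=['C2=M'] -> C0=S, others downsized to S] -> [S,I,S] [MISS #7: read from I]
Op 10: C2 write [C2 write: invalidate ['C0=S'] -> C2=M] -> [I,I,M] [MISS #8: write from S]
Op 11: C1 write [C1 write: invalidate ['C2=M'] -> C1=M] -> [I,M,I] [MISS #9: write from I]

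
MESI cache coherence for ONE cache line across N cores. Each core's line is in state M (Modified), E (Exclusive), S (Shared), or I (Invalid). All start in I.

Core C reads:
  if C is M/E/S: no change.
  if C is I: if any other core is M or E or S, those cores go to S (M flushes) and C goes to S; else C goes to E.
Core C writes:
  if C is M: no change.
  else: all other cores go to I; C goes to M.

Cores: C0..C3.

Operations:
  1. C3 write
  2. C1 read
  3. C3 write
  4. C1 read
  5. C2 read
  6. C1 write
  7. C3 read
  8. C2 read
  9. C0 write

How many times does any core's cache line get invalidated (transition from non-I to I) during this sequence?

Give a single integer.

Answer: 6

Derivation:
Op 1: C3 write [C3 write: invalidate none -> C3=M] -> [I,I,I,M] (invalidations this op: 0; running total: 0)
Op 2: C1 read [C1 read from I: others=['C3=M'] -> C1=S, others downsized to S] -> [I,S,I,S] (invalidations this op: 0; running total: 0)
Op 3: C3 write [C3 write: invalidate ['C1=S'] -> C3=M] -> [I,I,I,M] (invalidations this op: 1; running total: 1)
Op 4: C1 read [C1 read from I: others=['C3=M'] -> C1=S, others downsized to S] -> [I,S,I,S] (invalidations this op: 0; running total: 1)
Op 5: C2 read [C2 read from I: others=['C1=S', 'C3=S'] -> C2=S, others downsized to S] -> [I,S,S,S] (invalidations this op: 0; running total: 1)
Op 6: C1 write [C1 write: invalidate ['C2=S', 'C3=S'] -> C1=M] -> [I,M,I,I] (invalidations this op: 2; running total: 3)
Op 7: C3 read [C3 read from I: others=['C1=M'] -> C3=S, others downsized to S] -> [I,S,I,S] (invalidations this op: 0; running total: 3)
Op 8: C2 read [C2 read from I: others=['C1=S', 'C3=S'] -> C2=S, others downsized to S] -> [I,S,S,S] (invalidations this op: 0; running total: 3)
Op 9: C0 write [C0 write: invalidate ['C1=S', 'C2=S', 'C3=S'] -> C0=M] -> [M,I,I,I] (invalidations this op: 3; running total: 6)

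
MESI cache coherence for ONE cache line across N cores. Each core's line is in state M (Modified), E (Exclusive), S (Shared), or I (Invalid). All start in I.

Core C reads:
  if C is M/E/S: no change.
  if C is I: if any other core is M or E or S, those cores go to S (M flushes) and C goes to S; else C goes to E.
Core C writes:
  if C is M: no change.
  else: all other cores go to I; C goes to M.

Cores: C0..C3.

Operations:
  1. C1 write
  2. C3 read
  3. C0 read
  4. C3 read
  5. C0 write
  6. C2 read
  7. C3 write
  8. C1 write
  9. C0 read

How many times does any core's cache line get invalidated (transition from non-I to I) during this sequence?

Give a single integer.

Op 1: C1 write [C1 write: invalidate none -> C1=M] -> [I,M,I,I] (invalidations this op: 0; running total: 0)
Op 2: C3 read [C3 read from I: others=['C1=M'] -> C3=S, others downsized to S] -> [I,S,I,S] (invalidations this op: 0; running total: 0)
Op 3: C0 read [C0 read from I: others=['C1=S', 'C3=S'] -> C0=S, others downsized to S] -> [S,S,I,S] (invalidations this op: 0; running total: 0)
Op 4: C3 read [C3 read: already in S, no change] -> [S,S,I,S] (invalidations this op: 0; running total: 0)
Op 5: C0 write [C0 write: invalidate ['C1=S', 'C3=S'] -> C0=M] -> [M,I,I,I] (invalidations this op: 2; running total: 2)
Op 6: C2 read [C2 read from I: others=['C0=M'] -> C2=S, others downsized to S] -> [S,I,S,I] (invalidations this op: 0; running total: 2)
Op 7: C3 write [C3 write: invalidate ['C0=S', 'C2=S'] -> C3=M] -> [I,I,I,M] (invalidations this op: 2; running total: 4)
Op 8: C1 write [C1 write: invalidate ['C3=M'] -> C1=M] -> [I,M,I,I] (invalidations this op: 1; running total: 5)
Op 9: C0 read [C0 read from I: others=['C1=M'] -> C0=S, others downsized to S] -> [S,S,I,I] (invalidations this op: 0; running total: 5)

Answer: 5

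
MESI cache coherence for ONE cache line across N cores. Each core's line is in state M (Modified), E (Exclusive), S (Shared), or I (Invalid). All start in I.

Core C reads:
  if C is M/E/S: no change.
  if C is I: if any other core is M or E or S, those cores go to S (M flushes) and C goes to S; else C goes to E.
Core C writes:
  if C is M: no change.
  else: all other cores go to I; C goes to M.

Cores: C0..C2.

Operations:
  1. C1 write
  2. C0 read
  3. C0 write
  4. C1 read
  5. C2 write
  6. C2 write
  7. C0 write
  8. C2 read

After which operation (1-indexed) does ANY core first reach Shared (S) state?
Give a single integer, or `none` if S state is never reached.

Answer: 2

Derivation:
Op 1: C1 write [C1 write: invalidate none -> C1=M] -> [I,M,I]
Op 2: C0 read [C0 read from I: others=['C1=M'] -> C0=S, others downsized to S] -> [S,S,I]
  -> First S state at op 2; remaining ops need not be traced.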